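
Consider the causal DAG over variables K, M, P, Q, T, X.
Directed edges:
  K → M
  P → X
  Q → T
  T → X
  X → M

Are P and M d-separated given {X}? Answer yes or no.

Bayes-Ball from P | {X} reaches {Q,T}.
M ∉ reach(P|{X}) ⇒ P ⊥ M | {X}.

Yes — P ⊥ M | {X}.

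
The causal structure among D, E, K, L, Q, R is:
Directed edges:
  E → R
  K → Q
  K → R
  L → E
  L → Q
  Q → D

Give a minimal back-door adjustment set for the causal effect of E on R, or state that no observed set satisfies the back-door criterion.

desc(E)\{E}={R}; candidates ⊆ {D,K,L,Q}.
∅: E⊥R given ∅ in G with E→· removed — back-door holds.

E→R: minimal back-door set ∅.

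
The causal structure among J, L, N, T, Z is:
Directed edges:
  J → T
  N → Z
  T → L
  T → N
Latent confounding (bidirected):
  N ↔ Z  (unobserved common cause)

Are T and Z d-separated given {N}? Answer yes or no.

Bayes-Ball from T | {N} reaches {J,L,Z}.
Z ∈ reach(T|{N}) ⇒ T ⊥̸ Z | {N}.

No — T and Z are d-connected given {N}.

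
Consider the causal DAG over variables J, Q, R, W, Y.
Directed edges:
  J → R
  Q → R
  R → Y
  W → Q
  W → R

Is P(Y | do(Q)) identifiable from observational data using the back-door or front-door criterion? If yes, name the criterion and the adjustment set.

desc(Q)\{Q}={R,Y}; candidates ⊆ {J,W}.
size 0: {}; under {} Q still reaches {R,W,Y} ∋ Y.
{W}: Q⊥Y given {W} in G with Q→· removed — back-door holds.
P(Y|do(Q)) = Σ_{W} P(Y|Q,W)·P(W).

P(Y|do(Q)): backdoor, adjust for {W}.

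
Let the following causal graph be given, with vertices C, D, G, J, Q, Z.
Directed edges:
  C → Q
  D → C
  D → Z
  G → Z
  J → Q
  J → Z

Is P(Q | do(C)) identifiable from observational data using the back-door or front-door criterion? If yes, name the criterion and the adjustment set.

desc(C)\{C}={Q}; candidates ⊆ {D,G,J,Z}.
∅: C⊥Q given ∅ in G with C→· removed — back-door holds.
P(Q|do(C)) = P(Q|C) — no adjustment needed.

P(Q|do(C)): backdoor, adjust for ∅.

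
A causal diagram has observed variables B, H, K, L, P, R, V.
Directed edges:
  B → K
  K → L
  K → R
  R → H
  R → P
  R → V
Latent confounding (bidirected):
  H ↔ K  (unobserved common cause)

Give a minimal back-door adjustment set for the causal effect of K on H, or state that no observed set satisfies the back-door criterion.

desc(K)\{K}={H,L,P,R,V}; candidates ⊆ {B}.
K↔H: latent back-door arc(s) into K.
size 0: {}; under {} K still reaches {B,H} ∋ H.
size 1: {B}; under {B} K still reaches {H} ∋ H.
K↔H cannot be blocked by any observed set — no back-door set.

K→H: no observed back-door set.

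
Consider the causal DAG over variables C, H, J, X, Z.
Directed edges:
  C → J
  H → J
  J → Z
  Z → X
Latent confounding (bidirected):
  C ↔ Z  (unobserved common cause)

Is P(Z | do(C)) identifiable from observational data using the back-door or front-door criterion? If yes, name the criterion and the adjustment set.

desc(C)\{C}={J,X,Z}; candidates ⊆ {H}.
C↔Z: latent back-door arc(s) into C.
size 0: {}; under {} C still reaches {X,Z} ∋ Z.
size 1: {H}; under {H} C still reaches {X,Z} ∋ Z.
C↔Z cannot be blocked by any observed set — no back-door set.
{J}: (i) intercepts every directed C→Z path; (ii) no back-door C→{J}; (iii) {C} blocks every back-door {J}→Z. Front-door holds.
P(Z|do(C)) = Σ_{J} P(J|C) Σ_{C'} P(Z|J,C')P(C').

P(Z|do(C)): frontdoor, adjust for {J}.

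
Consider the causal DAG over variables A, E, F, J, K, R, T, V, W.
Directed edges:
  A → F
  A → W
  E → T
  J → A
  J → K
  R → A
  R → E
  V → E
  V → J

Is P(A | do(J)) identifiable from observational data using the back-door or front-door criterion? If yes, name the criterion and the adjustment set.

desc(J)\{J}={A,F,K,W}; candidates ⊆ {E,R,T,V}.
∅: J⊥A given ∅ in G with J→· removed — back-door holds.
P(A|do(J)) = P(A|J) — no adjustment needed.

P(A|do(J)): backdoor, adjust for ∅.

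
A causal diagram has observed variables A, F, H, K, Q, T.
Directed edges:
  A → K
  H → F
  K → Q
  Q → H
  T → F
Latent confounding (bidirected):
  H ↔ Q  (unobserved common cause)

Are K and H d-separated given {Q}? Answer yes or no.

Bayes-Ball from K | {Q} reaches {A,F,H}.
H ∈ reach(K|{Q}) ⇒ K ⊥̸ H | {Q}.

No — K and H are d-connected given {Q}.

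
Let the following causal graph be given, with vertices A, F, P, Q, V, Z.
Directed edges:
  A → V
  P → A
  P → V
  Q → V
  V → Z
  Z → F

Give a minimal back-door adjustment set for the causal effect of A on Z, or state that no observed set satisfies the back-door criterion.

A→Z: minimal back-door set {P}.

desc(A)\{A}={F,V,Z}; candidates ⊆ {P,Q}.
size 0: {}; under {} A still reaches {F,P,V,Z} ∋ Z.
{P}: A⊥Z given {P} in G with A→· removed — back-door holds.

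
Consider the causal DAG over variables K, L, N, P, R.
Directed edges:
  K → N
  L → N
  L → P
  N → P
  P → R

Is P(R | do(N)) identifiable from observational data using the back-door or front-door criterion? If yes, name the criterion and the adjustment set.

P(R|do(N)): backdoor, adjust for {L}.

desc(N)\{N}={P,R}; candidates ⊆ {K,L}.
size 0: {}; under {} N still reaches {K,L,P,R} ∋ R.
{L}: N⊥R given {L} in G with N→· removed — back-door holds.
P(R|do(N)) = Σ_{L} P(R|N,L)·P(L).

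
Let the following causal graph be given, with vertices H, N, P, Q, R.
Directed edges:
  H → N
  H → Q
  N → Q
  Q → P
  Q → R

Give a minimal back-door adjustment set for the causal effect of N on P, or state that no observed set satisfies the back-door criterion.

N→P: minimal back-door set {H}.

desc(N)\{N}={P,Q,R}; candidates ⊆ {H}.
size 0: {}; under {} N still reaches {H,P,Q,R} ∋ P.
{H}: N⊥P given {H} in G with N→· removed — back-door holds.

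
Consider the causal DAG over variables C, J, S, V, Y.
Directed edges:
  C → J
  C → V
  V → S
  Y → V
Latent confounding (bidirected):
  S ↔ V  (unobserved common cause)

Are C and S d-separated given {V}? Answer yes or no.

No — C and S are d-connected given {V}.

Bayes-Ball from C | {V} reaches {J,S,Y}.
S ∈ reach(C|{V}) ⇒ C ⊥̸ S | {V}.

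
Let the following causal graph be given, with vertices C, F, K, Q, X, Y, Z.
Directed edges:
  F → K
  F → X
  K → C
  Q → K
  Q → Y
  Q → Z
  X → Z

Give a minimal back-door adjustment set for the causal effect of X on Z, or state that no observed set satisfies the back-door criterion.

X→Z: minimal back-door set ∅.

desc(X)\{X}={Z}; candidates ⊆ {C,F,K,Q,Y}.
∅: X⊥Z given ∅ in G with X→· removed — back-door holds.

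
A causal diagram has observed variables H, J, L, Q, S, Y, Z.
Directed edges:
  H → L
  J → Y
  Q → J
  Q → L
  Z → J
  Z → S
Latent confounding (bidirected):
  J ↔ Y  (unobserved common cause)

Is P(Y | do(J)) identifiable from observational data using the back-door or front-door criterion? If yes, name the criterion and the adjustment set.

desc(J)\{J}={Y}; candidates ⊆ {H,L,Q,S,Z}.
J↔Y: latent back-door arc(s) into J.
size 0: {}; under {} J still reaches {L,Q,S,Y,Z} ∋ Y.
size 1: {H}, {L}, {Q} …(+2); under {H} J still reaches {L,Q,S,Y,Z} ∋ Y.
size 2: {H,L}, {H,Q}, {H,S} …(+7); under {H,L} J still reaches {Q,S,Y,Z} ∋ Y.
J↔Y cannot be blocked by any observed set — no back-door set.
No mediator lies on a directed J→…→Y path.
Neither criterion identifies P(Y|do(J)) in this graph.

P(Y|do(J)): not identifiable (no BD/FD set).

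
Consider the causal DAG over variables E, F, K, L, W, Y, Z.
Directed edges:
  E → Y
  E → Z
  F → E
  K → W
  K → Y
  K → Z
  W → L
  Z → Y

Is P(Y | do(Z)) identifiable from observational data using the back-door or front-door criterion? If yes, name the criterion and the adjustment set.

P(Y|do(Z)): backdoor, adjust for {E, K}.

desc(Z)\{Z}={Y}; candidates ⊆ {E,F,K,L,W}.
size 0: {}; under {} Z still reaches {E,F,K,L,W,Y} ∋ Y.
size 1: {E}, {F}, {K} …(+2); under {E} Z still reaches {K,L,W,Y} ∋ Y.
{E,K}: Z⊥Y given {E,K} in G with Z→· removed — back-door holds.
P(Y|do(Z)) = Σ_{E,K} P(Y|Z,E,K)·P(E,K).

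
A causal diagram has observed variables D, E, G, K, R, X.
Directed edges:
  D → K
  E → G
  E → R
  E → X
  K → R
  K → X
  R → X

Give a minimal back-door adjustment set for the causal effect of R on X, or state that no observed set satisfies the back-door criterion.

desc(R)\{R}={X}; candidates ⊆ {D,E,G,K}.
size 0: {}; under {} R still reaches {D,E,G,K,X} ∋ X.
size 1: {D}, {E}, {G} …(+1); under {D} R still reaches {E,G,K,X} ∋ X.
{E,K}: R⊥X given {E,K} in G with R→· removed — back-door holds.

R→X: minimal back-door set {E, K}.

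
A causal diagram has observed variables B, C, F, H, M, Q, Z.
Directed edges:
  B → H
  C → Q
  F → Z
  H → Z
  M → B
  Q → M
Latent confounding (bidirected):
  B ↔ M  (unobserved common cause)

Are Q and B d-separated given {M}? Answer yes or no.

Bayes-Ball from Q | {M} reaches {B,C,H,Z}.
B ∈ reach(Q|{M}) ⇒ Q ⊥̸ B | {M}.

No — Q and B are d-connected given {M}.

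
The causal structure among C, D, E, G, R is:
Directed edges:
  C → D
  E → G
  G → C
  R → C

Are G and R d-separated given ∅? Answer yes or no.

Yes — G ⊥ R | ∅.

Bayes-Ball from G | ∅ reaches {C,D,E}.
R ∉ reach(G|∅) ⇒ G ⊥ R | ∅.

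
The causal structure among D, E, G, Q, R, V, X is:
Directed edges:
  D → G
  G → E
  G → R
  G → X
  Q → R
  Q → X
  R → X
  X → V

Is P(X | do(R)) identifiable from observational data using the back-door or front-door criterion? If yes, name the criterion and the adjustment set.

desc(R)\{R}={V,X}; candidates ⊆ {D,E,G,Q}.
size 0: {}; under {} R still reaches {D,E,G,Q,V,X} ∋ X.
size 1: {D}, {E}, {G} …(+1); under {D} R still reaches {E,G,Q,V,X} ∋ X.
{G,Q}: R⊥X given {G,Q} in G with R→· removed — back-door holds.
P(X|do(R)) = Σ_{G,Q} P(X|R,G,Q)·P(G,Q).

P(X|do(R)): backdoor, adjust for {G, Q}.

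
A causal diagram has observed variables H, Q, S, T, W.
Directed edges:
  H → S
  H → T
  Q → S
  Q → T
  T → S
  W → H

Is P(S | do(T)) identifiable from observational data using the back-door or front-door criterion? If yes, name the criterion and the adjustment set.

desc(T)\{T}={S}; candidates ⊆ {H,Q,W}.
size 0: {}; under {} T still reaches {H,Q,S,W} ∋ S.
size 1: {H}, {Q}, {W}; under {H} T still reaches {Q,S} ∋ S.
{H,Q}: T⊥S given {H,Q} in G with T→· removed — back-door holds.
P(S|do(T)) = Σ_{H,Q} P(S|T,H,Q)·P(H,Q).

P(S|do(T)): backdoor, adjust for {H, Q}.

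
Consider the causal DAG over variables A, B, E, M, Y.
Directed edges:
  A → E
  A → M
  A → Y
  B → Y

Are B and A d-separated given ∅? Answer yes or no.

Yes — B ⊥ A | ∅.

Bayes-Ball from B | ∅ reaches {Y}.
A ∉ reach(B|∅) ⇒ B ⊥ A | ∅.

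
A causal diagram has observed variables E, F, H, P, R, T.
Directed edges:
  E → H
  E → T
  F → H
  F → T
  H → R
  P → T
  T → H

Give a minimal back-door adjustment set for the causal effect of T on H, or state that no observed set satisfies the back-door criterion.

T→H: minimal back-door set {E, F}.

desc(T)\{T}={H,R}; candidates ⊆ {E,F,P}.
size 0: {}; under {} T still reaches {E,F,H,P,R} ∋ H.
size 1: {E}, {F}, {P}; under {E} T still reaches {F,H,P,R} ∋ H.
{E,F}: T⊥H given {E,F} in G with T→· removed — back-door holds.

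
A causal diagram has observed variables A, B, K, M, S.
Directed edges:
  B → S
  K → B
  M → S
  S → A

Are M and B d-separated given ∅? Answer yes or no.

Bayes-Ball from M | ∅ reaches {A,S}.
B ∉ reach(M|∅) ⇒ M ⊥ B | ∅.

Yes — M ⊥ B | ∅.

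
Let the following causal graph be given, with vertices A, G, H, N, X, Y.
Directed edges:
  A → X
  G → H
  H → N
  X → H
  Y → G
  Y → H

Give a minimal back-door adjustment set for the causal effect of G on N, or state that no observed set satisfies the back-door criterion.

G→N: minimal back-door set {Y}.

desc(G)\{G}={H,N}; candidates ⊆ {A,X,Y}.
size 0: {}; under {} G still reaches {H,N,Y} ∋ N.
{Y}: G⊥N given {Y} in G with G→· removed — back-door holds.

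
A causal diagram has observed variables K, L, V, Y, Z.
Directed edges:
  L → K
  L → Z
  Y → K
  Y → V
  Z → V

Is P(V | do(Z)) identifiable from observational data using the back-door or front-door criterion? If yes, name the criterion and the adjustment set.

desc(Z)\{Z}={V}; candidates ⊆ {K,L,Y}.
∅: Z⊥V given ∅ in G with Z→· removed — back-door holds.
P(V|do(Z)) = P(V|Z) — no adjustment needed.

P(V|do(Z)): backdoor, adjust for ∅.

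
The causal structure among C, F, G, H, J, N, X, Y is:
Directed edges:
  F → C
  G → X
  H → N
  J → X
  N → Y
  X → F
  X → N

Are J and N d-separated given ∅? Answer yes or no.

Bayes-Ball from J | ∅ reaches {C,F,N,X,Y}.
N ∈ reach(J|∅) ⇒ J ⊥̸ N | ∅.

No — J and N are d-connected given ∅.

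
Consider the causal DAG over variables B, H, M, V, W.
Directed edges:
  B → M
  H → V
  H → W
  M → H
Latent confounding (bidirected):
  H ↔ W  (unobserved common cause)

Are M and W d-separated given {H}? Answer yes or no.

Bayes-Ball from M | {H} reaches {B,W}.
W ∈ reach(M|{H}) ⇒ M ⊥̸ W | {H}.

No — M and W are d-connected given {H}.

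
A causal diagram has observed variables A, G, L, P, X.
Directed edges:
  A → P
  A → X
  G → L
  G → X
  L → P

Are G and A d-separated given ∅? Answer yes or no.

Yes — G ⊥ A | ∅.

Bayes-Ball from G | ∅ reaches {L,P,X}.
A ∉ reach(G|∅) ⇒ G ⊥ A | ∅.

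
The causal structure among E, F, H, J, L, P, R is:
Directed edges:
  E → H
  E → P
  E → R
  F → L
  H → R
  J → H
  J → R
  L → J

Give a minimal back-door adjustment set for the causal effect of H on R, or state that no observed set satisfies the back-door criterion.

H→R: minimal back-door set {E, J}.

desc(H)\{H}={R}; candidates ⊆ {E,F,J,L,P}.
size 0: {}; under {} H still reaches {E,F,J,L,P,R} ∋ R.
size 1: {E}, {F}, {J} …(+2); under {E} H still reaches {F,J,L,R} ∋ R.
{E,J}: H⊥R given {E,J} in G with H→· removed — back-door holds.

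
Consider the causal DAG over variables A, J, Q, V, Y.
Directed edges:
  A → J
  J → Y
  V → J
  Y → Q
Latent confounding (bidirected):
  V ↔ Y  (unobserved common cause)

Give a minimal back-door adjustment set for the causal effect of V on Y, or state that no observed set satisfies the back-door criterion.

desc(V)\{V}={J,Q,Y}; candidates ⊆ {A}.
V↔Y: latent back-door arc(s) into V.
size 0: {}; under {} V still reaches {Q,Y} ∋ Y.
size 1: {A}; under {A} V still reaches {Q,Y} ∋ Y.
V↔Y cannot be blocked by any observed set — no back-door set.

V→Y: no observed back-door set.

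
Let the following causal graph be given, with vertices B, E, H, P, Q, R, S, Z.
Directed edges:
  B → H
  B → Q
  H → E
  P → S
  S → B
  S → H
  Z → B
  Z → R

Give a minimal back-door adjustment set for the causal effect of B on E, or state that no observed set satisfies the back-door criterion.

desc(B)\{B}={E,H,Q}; candidates ⊆ {P,R,S,Z}.
size 0: {}; under {} B still reaches {E,H,P,R,S,Z} ∋ E.
{S}: B⊥E given {S} in G with B→· removed — back-door holds.

B→E: minimal back-door set {S}.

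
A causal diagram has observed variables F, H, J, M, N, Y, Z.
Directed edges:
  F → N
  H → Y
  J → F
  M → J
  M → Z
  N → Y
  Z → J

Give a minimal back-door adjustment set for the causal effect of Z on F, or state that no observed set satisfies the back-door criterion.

Z→F: minimal back-door set {M}.

desc(Z)\{Z}={F,J,N,Y}; candidates ⊆ {H,M}.
size 0: {}; under {} Z still reaches {F,J,M,N,Y} ∋ F.
{M}: Z⊥F given {M} in G with Z→· removed — back-door holds.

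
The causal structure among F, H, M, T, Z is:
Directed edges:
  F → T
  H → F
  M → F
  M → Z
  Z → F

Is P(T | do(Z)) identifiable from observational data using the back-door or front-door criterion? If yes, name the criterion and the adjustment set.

P(T|do(Z)): backdoor, adjust for {M}.

desc(Z)\{Z}={F,T}; candidates ⊆ {H,M}.
size 0: {}; under {} Z still reaches {F,M,T} ∋ T.
{M}: Z⊥T given {M} in G with Z→· removed — back-door holds.
P(T|do(Z)) = Σ_{M} P(T|Z,M)·P(M).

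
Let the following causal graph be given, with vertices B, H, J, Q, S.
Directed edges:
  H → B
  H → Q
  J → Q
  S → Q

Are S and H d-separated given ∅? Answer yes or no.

Bayes-Ball from S | ∅ reaches {Q}.
H ∉ reach(S|∅) ⇒ S ⊥ H | ∅.

Yes — S ⊥ H | ∅.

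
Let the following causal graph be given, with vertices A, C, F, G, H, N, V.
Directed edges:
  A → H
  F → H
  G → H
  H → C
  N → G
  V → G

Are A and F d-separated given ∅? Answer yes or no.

Yes — A ⊥ F | ∅.

Bayes-Ball from A | ∅ reaches {C,H}.
F ∉ reach(A|∅) ⇒ A ⊥ F | ∅.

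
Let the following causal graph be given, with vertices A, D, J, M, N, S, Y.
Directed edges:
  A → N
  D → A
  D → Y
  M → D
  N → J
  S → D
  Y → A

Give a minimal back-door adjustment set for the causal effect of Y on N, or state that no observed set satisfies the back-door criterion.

Y→N: minimal back-door set {D}.

desc(Y)\{Y}={A,J,N}; candidates ⊆ {D,M,S}.
size 0: {}; under {} Y still reaches {A,D,J,M,N,S} ∋ N.
{D}: Y⊥N given {D} in G with Y→· removed — back-door holds.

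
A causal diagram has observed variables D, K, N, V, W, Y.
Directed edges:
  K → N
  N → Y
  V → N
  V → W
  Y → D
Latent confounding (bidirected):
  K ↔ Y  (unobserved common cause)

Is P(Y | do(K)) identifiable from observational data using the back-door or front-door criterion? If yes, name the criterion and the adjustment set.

P(Y|do(K)): frontdoor, adjust for {N}.

desc(K)\{K}={D,N,Y}; candidates ⊆ {V,W}.
K↔Y: latent back-door arc(s) into K.
size 0: {}; under {} K still reaches {D,Y} ∋ Y.
size 1: {V}, {W}; under {V} K still reaches {D,Y} ∋ Y.
size 2: {V,W}; under {V,W} K still reaches {D,Y} ∋ Y.
K↔Y cannot be blocked by any observed set — no back-door set.
{N}: (i) intercepts every directed K→Y path; (ii) no back-door K→{N}; (iii) {K} blocks every back-door {N}→Y. Front-door holds.
P(Y|do(K)) = Σ_{N} P(N|K) Σ_{K'} P(Y|N,K')P(K').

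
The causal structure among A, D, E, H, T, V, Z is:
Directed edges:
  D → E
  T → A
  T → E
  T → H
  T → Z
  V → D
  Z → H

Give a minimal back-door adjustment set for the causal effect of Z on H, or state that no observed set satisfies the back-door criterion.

Z→H: minimal back-door set {T}.

desc(Z)\{Z}={H}; candidates ⊆ {A,D,E,T,V}.
size 0: {}; under {} Z still reaches {A,E,H,T} ∋ H.
{T}: Z⊥H given {T} in G with Z→· removed — back-door holds.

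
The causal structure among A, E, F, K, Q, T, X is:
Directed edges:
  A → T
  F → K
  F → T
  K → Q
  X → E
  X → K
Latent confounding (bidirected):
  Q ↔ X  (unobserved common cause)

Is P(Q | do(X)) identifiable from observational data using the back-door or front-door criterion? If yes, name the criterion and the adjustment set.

P(Q|do(X)): frontdoor, adjust for {K}.

desc(X)\{X}={E,K,Q}; candidates ⊆ {A,F,T}.
X↔Q: latent back-door arc(s) into X.
size 0: {}; under {} X still reaches {Q} ∋ Q.
size 1: {A}, {F}, {T}; under {A} X still reaches {Q} ∋ Q.
size 2: {A,F}, {A,T}, {F,T}; under {A,F} X still reaches {Q} ∋ Q.
X↔Q cannot be blocked by any observed set — no back-door set.
{K}: (i) intercepts every directed X→Q path; (ii) no back-door X→{K}; (iii) {X} blocks every back-door {K}→Q. Front-door holds.
P(Q|do(X)) = Σ_{K} P(K|X) Σ_{X'} P(Q|K,X')P(X').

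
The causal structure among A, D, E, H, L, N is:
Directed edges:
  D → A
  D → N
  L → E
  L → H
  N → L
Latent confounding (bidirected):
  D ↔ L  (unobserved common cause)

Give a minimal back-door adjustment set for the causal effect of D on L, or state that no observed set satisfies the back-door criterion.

desc(D)\{D}={A,E,H,L,N}; candidates ⊆ {—}.
D↔L: latent back-door arc(s) into D.
size 0: {}; under {} D still reaches {E,H,L} ∋ L.
D↔L cannot be blocked by any observed set — no back-door set.

D→L: no observed back-door set.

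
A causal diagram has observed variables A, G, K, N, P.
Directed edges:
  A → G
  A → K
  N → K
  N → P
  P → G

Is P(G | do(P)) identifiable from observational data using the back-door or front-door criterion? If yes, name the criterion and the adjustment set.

P(G|do(P)): backdoor, adjust for ∅.

desc(P)\{P}={G}; candidates ⊆ {A,K,N}.
∅: P⊥G given ∅ in G with P→· removed — back-door holds.
P(G|do(P)) = P(G|P) — no adjustment needed.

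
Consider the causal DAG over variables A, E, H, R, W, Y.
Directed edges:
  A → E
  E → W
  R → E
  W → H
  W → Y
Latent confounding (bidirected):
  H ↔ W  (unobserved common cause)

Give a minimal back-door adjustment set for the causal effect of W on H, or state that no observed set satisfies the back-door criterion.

W→H: no observed back-door set.

desc(W)\{W}={H,Y}; candidates ⊆ {A,E,R}.
W↔H: latent back-door arc(s) into W.
size 0: {}; under {} W still reaches {A,E,H,R} ∋ H.
size 1: {A}, {E}, {R}; under {A} W still reaches {E,H,R} ∋ H.
size 2: {A,E}, {A,R}, {E,R}; under {A,E} W still reaches {H} ∋ H.
W↔H cannot be blocked by any observed set — no back-door set.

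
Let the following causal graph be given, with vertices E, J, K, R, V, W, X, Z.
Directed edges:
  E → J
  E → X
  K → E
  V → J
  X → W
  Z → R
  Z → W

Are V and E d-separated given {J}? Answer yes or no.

No — V and E are d-connected given {J}.

Bayes-Ball from V | {J} reaches {E,K,W,X}.
E ∈ reach(V|{J}) ⇒ V ⊥̸ E | {J}.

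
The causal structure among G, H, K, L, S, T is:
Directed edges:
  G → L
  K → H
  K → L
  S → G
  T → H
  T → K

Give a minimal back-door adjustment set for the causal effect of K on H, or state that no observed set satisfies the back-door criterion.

desc(K)\{K}={H,L}; candidates ⊆ {G,S,T}.
size 0: {}; under {} K still reaches {H,T} ∋ H.
{T}: K⊥H given {T} in G with K→· removed — back-door holds.

K→H: minimal back-door set {T}.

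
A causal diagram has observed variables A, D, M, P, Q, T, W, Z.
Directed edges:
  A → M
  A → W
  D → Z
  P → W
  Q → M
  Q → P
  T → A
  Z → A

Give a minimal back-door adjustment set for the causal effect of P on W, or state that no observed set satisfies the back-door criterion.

P→W: minimal back-door set ∅.

desc(P)\{P}={W}; candidates ⊆ {A,D,M,Q,T,Z}.
∅: P⊥W given ∅ in G with P→· removed — back-door holds.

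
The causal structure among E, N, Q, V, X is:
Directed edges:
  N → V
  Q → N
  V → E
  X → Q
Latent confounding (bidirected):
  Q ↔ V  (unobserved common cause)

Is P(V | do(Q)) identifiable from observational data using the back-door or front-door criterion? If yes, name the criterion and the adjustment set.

P(V|do(Q)): frontdoor, adjust for {N}.

desc(Q)\{Q}={E,N,V}; candidates ⊆ {X}.
Q↔V: latent back-door arc(s) into Q.
size 0: {}; under {} Q still reaches {E,V,X} ∋ V.
size 1: {X}; under {X} Q still reaches {E,V} ∋ V.
Q↔V cannot be blocked by any observed set — no back-door set.
{N}: (i) intercepts every directed Q→V path; (ii) no back-door Q→{N}; (iii) {Q} blocks every back-door {N}→V. Front-door holds.
P(V|do(Q)) = Σ_{N} P(N|Q) Σ_{Q'} P(V|N,Q')P(Q').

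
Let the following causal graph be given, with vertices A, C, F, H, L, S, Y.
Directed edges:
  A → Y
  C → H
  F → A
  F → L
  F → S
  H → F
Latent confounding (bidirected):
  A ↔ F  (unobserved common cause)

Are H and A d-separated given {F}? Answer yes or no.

Bayes-Ball from H | {F} reaches {A,C,Y}.
A ∈ reach(H|{F}) ⇒ H ⊥̸ A | {F}.

No — H and A are d-connected given {F}.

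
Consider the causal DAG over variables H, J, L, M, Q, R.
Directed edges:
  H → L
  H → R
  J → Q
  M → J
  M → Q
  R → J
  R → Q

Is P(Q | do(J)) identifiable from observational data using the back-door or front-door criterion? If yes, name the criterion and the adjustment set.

P(Q|do(J)): backdoor, adjust for {M, R}.

desc(J)\{J}={Q}; candidates ⊆ {H,L,M,R}.
size 0: {}; under {} J still reaches {H,L,M,Q,R} ∋ Q.
size 1: {H}, {L}, {M} …(+1); under {H} J still reaches {M,Q,R} ∋ Q.
{M,R}: J⊥Q given {M,R} in G with J→· removed — back-door holds.
P(Q|do(J)) = Σ_{M,R} P(Q|J,M,R)·P(M,R).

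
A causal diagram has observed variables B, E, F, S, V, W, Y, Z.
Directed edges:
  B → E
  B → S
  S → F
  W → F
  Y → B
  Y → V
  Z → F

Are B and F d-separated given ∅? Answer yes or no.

No — B and F are d-connected given ∅.

Bayes-Ball from B | ∅ reaches {E,F,S,V,Y}.
F ∈ reach(B|∅) ⇒ B ⊥̸ F | ∅.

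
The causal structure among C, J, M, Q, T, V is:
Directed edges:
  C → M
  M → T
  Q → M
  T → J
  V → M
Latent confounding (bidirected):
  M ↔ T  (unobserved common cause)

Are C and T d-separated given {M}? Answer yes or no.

Bayes-Ball from C | {M} reaches {J,Q,T,V}.
T ∈ reach(C|{M}) ⇒ C ⊥̸ T | {M}.

No — C and T are d-connected given {M}.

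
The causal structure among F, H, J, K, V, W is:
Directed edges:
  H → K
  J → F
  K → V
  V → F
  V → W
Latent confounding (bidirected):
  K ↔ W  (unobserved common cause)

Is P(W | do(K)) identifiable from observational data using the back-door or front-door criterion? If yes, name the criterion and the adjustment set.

desc(K)\{K}={F,V,W}; candidates ⊆ {H,J}.
K↔W: latent back-door arc(s) into K.
size 0: {}; under {} K still reaches {H,W} ∋ W.
size 1: {H}, {J}; under {H} K still reaches {W} ∋ W.
size 2: {H,J}; under {H,J} K still reaches {W} ∋ W.
K↔W cannot be blocked by any observed set — no back-door set.
{V}: (i) intercepts every directed K→W path; (ii) no back-door K→{V}; (iii) {K} blocks every back-door {V}→W. Front-door holds.
P(W|do(K)) = Σ_{V} P(V|K) Σ_{K'} P(W|V,K')P(K').

P(W|do(K)): frontdoor, adjust for {V}.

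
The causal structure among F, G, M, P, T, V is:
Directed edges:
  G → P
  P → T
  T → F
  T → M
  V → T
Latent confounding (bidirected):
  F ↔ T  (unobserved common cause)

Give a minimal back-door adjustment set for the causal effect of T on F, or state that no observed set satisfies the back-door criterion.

T→F: no observed back-door set.

desc(T)\{T}={F,M}; candidates ⊆ {G,P,V}.
T↔F: latent back-door arc(s) into T.
size 0: {}; under {} T still reaches {F,G,P,V} ∋ F.
size 1: {G}, {P}, {V}; under {G} T still reaches {F,P,V} ∋ F.
size 2: {G,P}, {G,V}, {P,V}; under {G,P} T still reaches {F,V} ∋ F.
T↔F cannot be blocked by any observed set — no back-door set.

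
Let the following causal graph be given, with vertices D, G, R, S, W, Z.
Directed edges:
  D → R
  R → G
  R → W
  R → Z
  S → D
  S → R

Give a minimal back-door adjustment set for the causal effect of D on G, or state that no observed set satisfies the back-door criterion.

D→G: minimal back-door set {S}.

desc(D)\{D}={G,R,W,Z}; candidates ⊆ {S}.
size 0: {}; under {} D still reaches {G,R,S,W,Z} ∋ G.
{S}: D⊥G given {S} in G with D→· removed — back-door holds.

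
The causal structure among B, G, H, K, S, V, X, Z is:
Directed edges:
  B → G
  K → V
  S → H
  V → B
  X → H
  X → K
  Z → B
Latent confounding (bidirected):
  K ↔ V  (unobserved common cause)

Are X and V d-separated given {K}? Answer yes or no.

Bayes-Ball from X | {K} reaches {B,G,H,V}.
V ∈ reach(X|{K}) ⇒ X ⊥̸ V | {K}.

No — X and V are d-connected given {K}.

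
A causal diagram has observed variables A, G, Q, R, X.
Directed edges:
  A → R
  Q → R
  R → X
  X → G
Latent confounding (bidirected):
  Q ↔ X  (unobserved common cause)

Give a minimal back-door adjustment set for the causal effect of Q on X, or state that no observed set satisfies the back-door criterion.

Q→X: no observed back-door set.

desc(Q)\{Q}={G,R,X}; candidates ⊆ {A}.
Q↔X: latent back-door arc(s) into Q.
size 0: {}; under {} Q still reaches {G,X} ∋ X.
size 1: {A}; under {A} Q still reaches {G,X} ∋ X.
Q↔X cannot be blocked by any observed set — no back-door set.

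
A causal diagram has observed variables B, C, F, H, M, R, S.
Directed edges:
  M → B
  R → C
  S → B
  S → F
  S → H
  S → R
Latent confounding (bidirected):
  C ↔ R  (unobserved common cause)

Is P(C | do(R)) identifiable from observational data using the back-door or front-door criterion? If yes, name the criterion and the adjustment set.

P(C|do(R)): not identifiable (no BD/FD set).

desc(R)\{R}={C}; candidates ⊆ {B,F,H,M,S}.
R↔C: latent back-door arc(s) into R.
size 0: {}; under {} R still reaches {B,C,F,H,S} ∋ C.
size 1: {B}, {F}, {H} …(+2); under {B} R still reaches {C,F,H,M,S} ∋ C.
size 2: {B,F}, {B,H}, {B,M} …(+7); under {B,F} R still reaches {C,H,M,S} ∋ C.
R↔C cannot be blocked by any observed set — no back-door set.
No mediator lies on a directed R→…→C path.
Neither criterion identifies P(C|do(R)) in this graph.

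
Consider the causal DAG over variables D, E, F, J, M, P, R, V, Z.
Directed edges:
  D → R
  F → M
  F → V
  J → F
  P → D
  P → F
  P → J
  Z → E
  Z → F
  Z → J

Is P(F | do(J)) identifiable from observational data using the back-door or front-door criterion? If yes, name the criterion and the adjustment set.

desc(J)\{J}={F,M,V}; candidates ⊆ {D,E,P,R,Z}.
size 0: {}; under {} J still reaches {D,E,F,M,P,R,V,Z} ∋ F.
size 1: {D}, {E}, {P} …(+2); under {D} J still reaches {E,F,M,P,V,Z} ∋ F.
{P,Z}: J⊥F given {P,Z} in G with J→· removed — back-door holds.
P(F|do(J)) = Σ_{P,Z} P(F|J,P,Z)·P(P,Z).

P(F|do(J)): backdoor, adjust for {P, Z}.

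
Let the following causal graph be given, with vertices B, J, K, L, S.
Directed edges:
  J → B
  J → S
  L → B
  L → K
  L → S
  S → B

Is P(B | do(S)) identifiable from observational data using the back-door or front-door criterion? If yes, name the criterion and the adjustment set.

P(B|do(S)): backdoor, adjust for {J, L}.

desc(S)\{S}={B}; candidates ⊆ {J,K,L}.
size 0: {}; under {} S still reaches {B,J,K,L} ∋ B.
size 1: {J}, {K}, {L}; under {J} S still reaches {B,K,L} ∋ B.
{J,L}: S⊥B given {J,L} in G with S→· removed — back-door holds.
P(B|do(S)) = Σ_{J,L} P(B|S,J,L)·P(J,L).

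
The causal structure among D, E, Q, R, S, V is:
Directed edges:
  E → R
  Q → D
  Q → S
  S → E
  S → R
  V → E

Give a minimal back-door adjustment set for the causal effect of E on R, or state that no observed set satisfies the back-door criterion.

E→R: minimal back-door set {S}.

desc(E)\{E}={R}; candidates ⊆ {D,Q,S,V}.
size 0: {}; under {} E still reaches {D,Q,R,S,V} ∋ R.
{S}: E⊥R given {S} in G with E→· removed — back-door holds.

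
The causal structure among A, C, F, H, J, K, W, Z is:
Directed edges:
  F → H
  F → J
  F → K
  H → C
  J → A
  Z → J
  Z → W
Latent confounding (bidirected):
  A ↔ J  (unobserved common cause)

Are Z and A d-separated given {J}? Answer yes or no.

No — Z and A are d-connected given {J}.

Bayes-Ball from Z | {J} reaches {A,C,F,H,K,W}.
A ∈ reach(Z|{J}) ⇒ Z ⊥̸ A | {J}.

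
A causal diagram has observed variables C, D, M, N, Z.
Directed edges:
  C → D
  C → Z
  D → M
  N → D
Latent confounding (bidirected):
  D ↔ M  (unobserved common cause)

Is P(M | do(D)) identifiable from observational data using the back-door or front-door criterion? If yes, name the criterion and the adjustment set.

P(M|do(D)): not identifiable (no BD/FD set).

desc(D)\{D}={M}; candidates ⊆ {C,N,Z}.
D↔M: latent back-door arc(s) into D.
size 0: {}; under {} D still reaches {C,M,N,Z} ∋ M.
size 1: {C}, {N}, {Z}; under {C} D still reaches {M,N} ∋ M.
size 2: {C,N}, {C,Z}, {N,Z}; under {C,N} D still reaches {M} ∋ M.
D↔M cannot be blocked by any observed set — no back-door set.
No mediator lies on a directed D→…→M path.
Neither criterion identifies P(M|do(D)) in this graph.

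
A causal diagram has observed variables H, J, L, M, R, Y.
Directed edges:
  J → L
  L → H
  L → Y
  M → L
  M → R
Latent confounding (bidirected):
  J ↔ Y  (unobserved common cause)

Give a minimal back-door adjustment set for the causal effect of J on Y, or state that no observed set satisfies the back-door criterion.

desc(J)\{J}={H,L,Y}; candidates ⊆ {M,R}.
J↔Y: latent back-door arc(s) into J.
size 0: {}; under {} J still reaches {Y} ∋ Y.
size 1: {M}, {R}; under {M} J still reaches {Y} ∋ Y.
size 2: {M,R}; under {M,R} J still reaches {Y} ∋ Y.
J↔Y cannot be blocked by any observed set — no back-door set.

J→Y: no observed back-door set.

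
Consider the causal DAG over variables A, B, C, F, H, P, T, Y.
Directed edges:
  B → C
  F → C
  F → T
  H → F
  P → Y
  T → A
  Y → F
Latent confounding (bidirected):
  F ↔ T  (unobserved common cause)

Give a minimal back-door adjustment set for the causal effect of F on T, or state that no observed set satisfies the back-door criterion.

desc(F)\{F}={A,C,T}; candidates ⊆ {B,H,P,Y}.
F↔T: latent back-door arc(s) into F.
size 0: {}; under {} F still reaches {A,H,P,T,Y} ∋ T.
size 1: {B}, {H}, {P} …(+1); under {B} F still reaches {A,H,P,T,Y} ∋ T.
size 2: {B,H}, {B,P}, {B,Y} …(+3); under {B,H} F still reaches {A,P,T,Y} ∋ T.
F↔T cannot be blocked by any observed set — no back-door set.

F→T: no observed back-door set.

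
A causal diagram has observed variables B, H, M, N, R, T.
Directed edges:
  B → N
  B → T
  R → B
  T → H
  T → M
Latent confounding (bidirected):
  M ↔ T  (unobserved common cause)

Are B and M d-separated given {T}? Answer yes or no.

Bayes-Ball from B | {T} reaches {M,N,R}.
M ∈ reach(B|{T}) ⇒ B ⊥̸ M | {T}.

No — B and M are d-connected given {T}.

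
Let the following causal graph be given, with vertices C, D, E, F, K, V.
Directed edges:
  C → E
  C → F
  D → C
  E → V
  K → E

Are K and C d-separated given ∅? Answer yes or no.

Bayes-Ball from K | ∅ reaches {E,V}.
C ∉ reach(K|∅) ⇒ K ⊥ C | ∅.

Yes — K ⊥ C | ∅.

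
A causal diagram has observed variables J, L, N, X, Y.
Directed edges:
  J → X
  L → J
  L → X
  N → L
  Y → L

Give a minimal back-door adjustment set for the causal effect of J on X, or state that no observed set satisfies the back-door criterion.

J→X: minimal back-door set {L}.

desc(J)\{J}={X}; candidates ⊆ {L,N,Y}.
size 0: {}; under {} J still reaches {L,N,X,Y} ∋ X.
{L}: J⊥X given {L} in G with J→· removed — back-door holds.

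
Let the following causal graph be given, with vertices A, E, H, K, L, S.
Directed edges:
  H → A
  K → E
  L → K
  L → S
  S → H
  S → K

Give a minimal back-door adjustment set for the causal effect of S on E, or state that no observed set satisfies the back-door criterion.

S→E: minimal back-door set {L}.

desc(S)\{S}={A,E,H,K}; candidates ⊆ {L}.
size 0: {}; under {} S still reaches {E,K,L} ∋ E.
{L}: S⊥E given {L} in G with S→· removed — back-door holds.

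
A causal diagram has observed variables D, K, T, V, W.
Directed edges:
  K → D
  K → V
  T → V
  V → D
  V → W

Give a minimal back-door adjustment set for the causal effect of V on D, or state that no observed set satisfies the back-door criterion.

V→D: minimal back-door set {K}.

desc(V)\{V}={D,W}; candidates ⊆ {K,T}.
size 0: {}; under {} V still reaches {D,K,T} ∋ D.
{K}: V⊥D given {K} in G with V→· removed — back-door holds.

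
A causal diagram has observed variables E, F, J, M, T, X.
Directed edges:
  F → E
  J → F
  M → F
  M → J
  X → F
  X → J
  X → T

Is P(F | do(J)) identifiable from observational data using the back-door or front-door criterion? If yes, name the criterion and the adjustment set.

P(F|do(J)): backdoor, adjust for {M, X}.

desc(J)\{J}={E,F}; candidates ⊆ {M,T,X}.
size 0: {}; under {} J still reaches {E,F,M,T,X} ∋ F.
size 1: {M}, {T}, {X}; under {M} J still reaches {E,F,T,X} ∋ F.
{M,X}: J⊥F given {M,X} in G with J→· removed — back-door holds.
P(F|do(J)) = Σ_{M,X} P(F|J,M,X)·P(M,X).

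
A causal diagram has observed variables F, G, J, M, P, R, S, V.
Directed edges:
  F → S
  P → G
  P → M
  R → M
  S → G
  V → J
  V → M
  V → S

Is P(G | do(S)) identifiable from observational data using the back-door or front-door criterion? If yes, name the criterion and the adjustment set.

desc(S)\{S}={G}; candidates ⊆ {F,J,M,P,R,V}.
∅: S⊥G given ∅ in G with S→· removed — back-door holds.
P(G|do(S)) = P(G|S) — no adjustment needed.

P(G|do(S)): backdoor, adjust for ∅.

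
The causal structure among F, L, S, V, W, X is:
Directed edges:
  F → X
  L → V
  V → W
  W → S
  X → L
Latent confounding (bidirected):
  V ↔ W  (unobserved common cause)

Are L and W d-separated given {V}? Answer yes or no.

No — L and W are d-connected given {V}.

Bayes-Ball from L | {V} reaches {F,S,W,X}.
W ∈ reach(L|{V}) ⇒ L ⊥̸ W | {V}.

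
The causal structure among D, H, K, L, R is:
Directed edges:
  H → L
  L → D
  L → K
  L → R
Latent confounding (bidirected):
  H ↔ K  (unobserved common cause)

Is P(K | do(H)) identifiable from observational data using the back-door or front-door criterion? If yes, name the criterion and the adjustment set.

desc(H)\{H}={D,K,L,R}; candidates ⊆ {—}.
H↔K: latent back-door arc(s) into H.
size 0: {}; under {} H still reaches {K} ∋ K.
H↔K cannot be blocked by any observed set — no back-door set.
{L}: (i) intercepts every directed H→K path; (ii) no back-door H→{L}; (iii) {H} blocks every back-door {L}→K. Front-door holds.
P(K|do(H)) = Σ_{L} P(L|H) Σ_{H'} P(K|L,H')P(H').

P(K|do(H)): frontdoor, adjust for {L}.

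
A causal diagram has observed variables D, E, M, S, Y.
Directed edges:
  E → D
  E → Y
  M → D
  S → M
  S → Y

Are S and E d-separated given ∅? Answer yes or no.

Bayes-Ball from S | ∅ reaches {D,M,Y}.
E ∉ reach(S|∅) ⇒ S ⊥ E | ∅.

Yes — S ⊥ E | ∅.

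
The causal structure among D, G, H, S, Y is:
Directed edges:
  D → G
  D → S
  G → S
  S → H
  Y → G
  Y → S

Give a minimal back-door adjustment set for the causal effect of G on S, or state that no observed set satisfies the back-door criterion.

desc(G)\{G}={H,S}; candidates ⊆ {D,Y}.
size 0: {}; under {} G still reaches {D,H,S,Y} ∋ S.
size 1: {D}, {Y}; under {D} G still reaches {H,S,Y} ∋ S.
{D,Y}: G⊥S given {D,Y} in G with G→· removed — back-door holds.

G→S: minimal back-door set {D, Y}.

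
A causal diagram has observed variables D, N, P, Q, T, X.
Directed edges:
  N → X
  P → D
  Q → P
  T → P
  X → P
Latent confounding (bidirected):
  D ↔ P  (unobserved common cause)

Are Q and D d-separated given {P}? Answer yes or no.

No — Q and D are d-connected given {P}.

Bayes-Ball from Q | {P} reaches {D,N,T,X}.
D ∈ reach(Q|{P}) ⇒ Q ⊥̸ D | {P}.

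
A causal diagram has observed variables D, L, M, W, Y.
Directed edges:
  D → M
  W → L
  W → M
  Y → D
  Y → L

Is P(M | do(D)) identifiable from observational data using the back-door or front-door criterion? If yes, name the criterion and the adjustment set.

desc(D)\{D}={M}; candidates ⊆ {L,W,Y}.
∅: D⊥M given ∅ in G with D→· removed — back-door holds.
P(M|do(D)) = P(M|D) — no adjustment needed.

P(M|do(D)): backdoor, adjust for ∅.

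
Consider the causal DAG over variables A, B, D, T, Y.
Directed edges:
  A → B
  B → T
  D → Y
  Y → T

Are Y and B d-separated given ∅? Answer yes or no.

Bayes-Ball from Y | ∅ reaches {D,T}.
B ∉ reach(Y|∅) ⇒ Y ⊥ B | ∅.

Yes — Y ⊥ B | ∅.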